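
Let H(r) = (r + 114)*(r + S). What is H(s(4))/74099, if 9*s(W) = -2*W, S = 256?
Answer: 2337328/6002019 ≈ 0.38942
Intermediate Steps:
s(W) = -2*W/9 (s(W) = (-2*W)/9 = -2*W/9)
H(r) = (114 + r)*(256 + r) (H(r) = (r + 114)*(r + 256) = (114 + r)*(256 + r))
H(s(4))/74099 = (29184 + (-2/9*4)² + 370*(-2/9*4))/74099 = (29184 + (-8/9)² + 370*(-8/9))*(1/74099) = (29184 + 64/81 - 2960/9)*(1/74099) = (2337328/81)*(1/74099) = 2337328/6002019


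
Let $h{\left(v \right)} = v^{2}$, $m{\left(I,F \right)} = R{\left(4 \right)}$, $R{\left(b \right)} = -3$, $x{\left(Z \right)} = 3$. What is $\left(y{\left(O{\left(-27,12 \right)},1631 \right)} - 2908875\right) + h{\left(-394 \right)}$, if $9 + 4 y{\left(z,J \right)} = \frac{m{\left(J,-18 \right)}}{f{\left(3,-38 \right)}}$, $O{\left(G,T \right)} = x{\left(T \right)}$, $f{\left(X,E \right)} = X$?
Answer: $- \frac{5507283}{2} \approx -2.7536 \cdot 10^{6}$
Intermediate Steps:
$m{\left(I,F \right)} = -3$
$O{\left(G,T \right)} = 3$
$y{\left(z,J \right)} = - \frac{5}{2}$ ($y{\left(z,J \right)} = - \frac{9}{4} + \frac{\left(-3\right) \frac{1}{3}}{4} = - \frac{9}{4} + \frac{1}{4} \left(-1\right) = - \frac{9}{4} - \frac{1}{4} = - \frac{5}{2}$)
$\left(y{\left(O{\left(-27,12 \right)},1631 \right)} - 2908875\right) + h{\left(-394 \right)} = \left(- \frac{5}{2} - 2908875\right) + \left(-394\right)^{2} = - \frac{5817755}{2} + 155236 = - \frac{5507283}{2}$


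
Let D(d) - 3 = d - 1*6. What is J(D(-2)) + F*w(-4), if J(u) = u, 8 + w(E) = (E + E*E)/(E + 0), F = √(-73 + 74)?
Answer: -16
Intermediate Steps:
D(d) = -3 + d (D(d) = 3 + (d - 1*6) = 3 + (d - 6) = 3 + (-6 + d) = -3 + d)
F = 1 (F = √1 = 1)
w(E) = -8 + (E + E²)/E (w(E) = -8 + (E + E*E)/(E + 0) = -8 + (E + E²)/E)
J(D(-2)) + F*w(-4) = (-3 - 2) + 1*(-7 - 4) = -5 + 1*(-11) = -5 - 11 = -16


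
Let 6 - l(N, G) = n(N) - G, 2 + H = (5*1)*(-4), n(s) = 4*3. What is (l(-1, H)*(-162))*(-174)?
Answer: -789264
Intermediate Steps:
n(s) = 12
H = -22 (H = -2 + (5*1)*(-4) = -2 + 5*(-4) = -2 - 20 = -22)
l(N, G) = -6 + G (l(N, G) = 6 - (12 - G) = 6 + (-12 + G) = -6 + G)
(l(-1, H)*(-162))*(-174) = ((-6 - 22)*(-162))*(-174) = -28*(-162)*(-174) = 4536*(-174) = -789264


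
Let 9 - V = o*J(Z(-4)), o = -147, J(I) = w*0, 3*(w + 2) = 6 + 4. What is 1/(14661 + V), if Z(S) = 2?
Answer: 1/14670 ≈ 6.8166e-5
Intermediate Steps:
w = 4/3 (w = -2 + (6 + 4)/3 = -2 + (⅓)*10 = -2 + 10/3 = 4/3 ≈ 1.3333)
J(I) = 0 (J(I) = (4/3)*0 = 0)
V = 9 (V = 9 - (-147)*0 = 9 - 1*0 = 9 + 0 = 9)
1/(14661 + V) = 1/(14661 + 9) = 1/14670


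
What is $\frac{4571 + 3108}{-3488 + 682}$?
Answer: $- \frac{7679}{2806} \approx -2.7366$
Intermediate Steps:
$\frac{4571 + 3108}{-3488 + 682} = \frac{7679}{-2806} = 7679 \left(- \frac{1}{2806}\right) = - \frac{7679}{2806}$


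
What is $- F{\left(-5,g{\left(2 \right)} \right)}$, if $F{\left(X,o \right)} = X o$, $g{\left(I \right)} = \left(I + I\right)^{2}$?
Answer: $80$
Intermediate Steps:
$g{\left(I \right)} = 4 I^{2}$ ($g{\left(I \right)} = \left(2 I\right)^{2} = 4 I^{2}$)
$- F{\left(-5,g{\left(2 \right)} \right)} = - \left(-5\right) 4 \cdot 2^{2} = - \left(-5\right) 4 \cdot 4 = - \left(-5\right) 16 = \left(-1\right) \left(-80\right) = 80$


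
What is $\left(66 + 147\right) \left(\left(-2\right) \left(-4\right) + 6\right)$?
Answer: $2982$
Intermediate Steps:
$\left(66 + 147\right) \left(\left(-2\right) \left(-4\right) + 6\right) = 213 \left(8 + 6\right) = 213 \cdot 14 = 2982$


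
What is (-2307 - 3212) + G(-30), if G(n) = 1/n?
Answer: -165571/30 ≈ -5519.0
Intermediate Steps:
(-2307 - 3212) + G(-30) = (-2307 - 3212) + 1/(-30) = -5519 - 1/30 = -165571/30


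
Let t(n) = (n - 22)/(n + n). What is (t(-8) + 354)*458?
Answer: 651963/4 ≈ 1.6299e+5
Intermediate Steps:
t(n) = (-22 + n)/(2*n) (t(n) = (-22 + n)/((2*n)) = (-22 + n)*(1/(2*n)) = (-22 + n)/(2*n))
(t(-8) + 354)*458 = ((½)*(-22 - 8)/(-8) + 354)*458 = ((½)*(-⅛)*(-30) + 354)*458 = (15/8 + 354)*458 = (2847/8)*458 = 651963/4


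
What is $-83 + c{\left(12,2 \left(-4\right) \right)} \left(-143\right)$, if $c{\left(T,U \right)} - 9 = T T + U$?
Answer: $-20818$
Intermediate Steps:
$c{\left(T,U \right)} = 9 + U + T^{2}$ ($c{\left(T,U \right)} = 9 + \left(T T + U\right) = 9 + \left(T^{2} + U\right) = 9 + \left(U + T^{2}\right) = 9 + U + T^{2}$)
$-83 + c{\left(12,2 \left(-4\right) \right)} \left(-143\right) = -83 + \left(9 + 2 \left(-4\right) + 12^{2}\right) \left(-143\right) = -83 + \left(9 - 8 + 144\right) \left(-143\right) = -83 + 145 \left(-143\right) = -83 - 20735 = -20818$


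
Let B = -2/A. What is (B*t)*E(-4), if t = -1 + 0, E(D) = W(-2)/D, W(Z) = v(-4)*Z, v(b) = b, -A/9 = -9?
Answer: -4/81 ≈ -0.049383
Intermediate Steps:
A = 81 (A = -9*(-9) = 81)
W(Z) = -4*Z
E(D) = 8/D (E(D) = (-4*(-2))/D = 8/D)
t = -1
B = -2/81 ≈ -0.024691
(B*t)*E(-4) = (-2/81*(-1))*(8/(-4)) = 2*(8*(-¼))/81 = (2/81)*(-2) = -4/81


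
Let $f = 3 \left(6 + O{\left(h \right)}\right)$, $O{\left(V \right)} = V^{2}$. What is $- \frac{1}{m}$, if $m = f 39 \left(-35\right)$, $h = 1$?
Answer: $\frac{1}{28665} \approx 3.4886 \cdot 10^{-5}$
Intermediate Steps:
$f = 21$ ($f = 3 \left(6 + 1^{2}\right) = 3 \left(6 + 1\right) = 3 \cdot 7 = 21$)
$m = -28665$ ($m = 21 \cdot 39 \left(-35\right) = 819 \left(-35\right) = -28665$)
$- \frac{1}{m} = - \frac{1}{-28665} = \left(-1\right) \left(- \frac{1}{28665}\right) = \frac{1}{28665}$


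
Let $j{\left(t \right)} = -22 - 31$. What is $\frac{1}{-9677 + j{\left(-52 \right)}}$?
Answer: $- \frac{1}{9730} \approx -0.00010277$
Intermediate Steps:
$j{\left(t \right)} = -53$ ($j{\left(t \right)} = -22 - 31 = -53$)
$\frac{1}{-9677 + j{\left(-52 \right)}} = \frac{1}{-9677 - 53} = \frac{1}{-9730} = - \frac{1}{9730}$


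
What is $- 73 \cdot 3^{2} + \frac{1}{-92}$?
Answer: $- \frac{60445}{92} \approx -657.01$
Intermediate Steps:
$- 73 \cdot 3^{2} + \frac{1}{-92} = \left(-73\right) 9 - \frac{1}{92} = -657 - \frac{1}{92} = - \frac{60445}{92}$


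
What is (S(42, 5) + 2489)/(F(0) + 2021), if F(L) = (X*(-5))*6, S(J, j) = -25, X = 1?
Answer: 224/181 ≈ 1.2376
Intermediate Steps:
F(L) = -30 (F(L) = (1*(-5))*6 = -5*6 = -30)
(S(42, 5) + 2489)/(F(0) + 2021) = (-25 + 2489)/(-30 + 2021) = 2464/1991 = 2464*(1/1991) = 224/181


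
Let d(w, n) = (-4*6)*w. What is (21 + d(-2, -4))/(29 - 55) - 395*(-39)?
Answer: 400461/26 ≈ 15402.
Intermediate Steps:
d(w, n) = -24*w
(21 + d(-2, -4))/(29 - 55) - 395*(-39) = (21 - 24*(-2))/(29 - 55) - 395*(-39) = (21 + 48)/(-26) + 15405 = 69*(-1/26) + 15405 = -69/26 + 15405 = 400461/26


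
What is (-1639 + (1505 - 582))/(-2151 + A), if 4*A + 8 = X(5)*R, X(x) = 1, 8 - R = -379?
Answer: 2864/8225 ≈ 0.34821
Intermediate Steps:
R = 387 (R = 8 - 1*(-379) = 8 + 379 = 387)
A = 379/4 (A = -2 + (1*387)/4 = -2 + (1/4)*387 = -2 + 387/4 = 379/4 ≈ 94.750)
(-1639 + (1505 - 582))/(-2151 + A) = (-1639 + (1505 - 582))/(-2151 + 379/4) = (-1639 + 923)/(-8225/4) = -716*(-4/8225) = 2864/8225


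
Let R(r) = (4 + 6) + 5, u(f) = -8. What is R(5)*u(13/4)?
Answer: -120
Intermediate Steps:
R(r) = 15 (R(r) = 10 + 5 = 15)
R(5)*u(13/4) = 15*(-8) = -120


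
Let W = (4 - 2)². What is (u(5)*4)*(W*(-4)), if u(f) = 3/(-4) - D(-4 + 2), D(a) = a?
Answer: -80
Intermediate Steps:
u(f) = 5/4 (u(f) = 3/(-4) - (-4 + 2) = 3*(-¼) - 1*(-2) = -¾ + 2 = 5/4)
W = 4 (W = 2² = 4)
(u(5)*4)*(W*(-4)) = ((5/4)*4)*(4*(-4)) = 5*(-16) = -80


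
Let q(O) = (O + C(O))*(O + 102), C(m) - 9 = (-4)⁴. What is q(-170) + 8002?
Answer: 1542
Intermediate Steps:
C(m) = 265 (C(m) = 9 + (-4)⁴ = 9 + 256 = 265)
q(O) = (102 + O)*(265 + O) (q(O) = (O + 265)*(O + 102) = (265 + O)*(102 + O) = (102 + O)*(265 + O))
q(-170) + 8002 = (27030 + (-170)² + 367*(-170)) + 8002 = (27030 + 28900 - 62390) + 8002 = -6460 + 8002 = 1542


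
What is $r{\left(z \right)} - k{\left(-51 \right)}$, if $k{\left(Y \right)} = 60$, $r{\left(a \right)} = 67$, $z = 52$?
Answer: $7$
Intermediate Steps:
$r{\left(z \right)} - k{\left(-51 \right)} = 67 - 60 = 7$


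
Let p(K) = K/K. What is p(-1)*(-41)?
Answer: -41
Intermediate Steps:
p(K) = 1
p(-1)*(-41) = 1*(-41) = -41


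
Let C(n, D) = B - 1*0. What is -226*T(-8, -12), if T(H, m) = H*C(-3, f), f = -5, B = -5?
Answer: -9040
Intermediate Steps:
C(n, D) = -5 (C(n, D) = -5 - 1*0 = -5 + 0 = -5)
T(H, m) = -5*H (T(H, m) = H*(-5) = -5*H)
-226*T(-8, -12) = -(-1130)*(-8) = -226*40 = -9040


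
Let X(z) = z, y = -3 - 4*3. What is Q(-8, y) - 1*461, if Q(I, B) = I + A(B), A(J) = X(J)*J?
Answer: -244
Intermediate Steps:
y = -15 (y = -3 - 12 = -15)
A(J) = J**2 (A(J) = J*J = J**2)
Q(I, B) = I + B**2
Q(-8, y) - 1*461 = (-8 + (-15)**2) - 1*461 = (-8 + 225) - 461 = 217 - 461 = -244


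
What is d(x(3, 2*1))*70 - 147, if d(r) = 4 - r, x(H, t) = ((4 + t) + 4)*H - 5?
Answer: -1617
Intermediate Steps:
x(H, t) = -5 + H*(8 + t) (x(H, t) = (8 + t)*H - 5 = H*(8 + t) - 5 = -5 + H*(8 + t))
d(x(3, 2*1))*70 - 147 = (4 - (-5 + 8*3 + 3*(2*1)))*70 - 147 = (4 - (-5 + 24 + 3*2))*70 - 147 = (4 - (-5 + 24 + 6))*70 - 147 = (4 - 1*25)*70 - 147 = (4 - 25)*70 - 147 = -21*70 - 147 = -1470 - 147 = -1617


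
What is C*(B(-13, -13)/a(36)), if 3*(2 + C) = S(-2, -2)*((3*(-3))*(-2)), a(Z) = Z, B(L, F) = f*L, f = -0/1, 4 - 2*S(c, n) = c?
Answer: 0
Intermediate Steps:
S(c, n) = 2 - c/2
f = 0 (f = -0 = -4*0 = 0)
B(L, F) = 0 (B(L, F) = 0*L = 0)
C = 16 (C = -2 + ((2 - ½*(-2))*((3*(-3))*(-2)))/3 = -2 + ((2 + 1)*(-9*(-2)))/3 = -2 + (3*18)/3 = -2 + (⅓)*54 = -2 + 18 = 16)
C*(B(-13, -13)/a(36)) = 16*(0/36) = 16*(0*(1/36)) = 16*0 = 0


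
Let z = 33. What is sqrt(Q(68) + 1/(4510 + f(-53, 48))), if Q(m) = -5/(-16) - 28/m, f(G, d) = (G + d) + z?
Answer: I*sqrt(2357851771)/154292 ≈ 0.31471*I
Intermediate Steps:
f(G, d) = 33 + G + d (f(G, d) = (G + d) + 33 = 33 + G + d)
Q(m) = 5/16 - 28/m (Q(m) = -5*(-1/16) - 28/m = 5/16 - 28/m)
sqrt(Q(68) + 1/(4510 + f(-53, 48))) = sqrt((5/16 - 28/68) + 1/(4510 + (33 - 53 + 48))) = sqrt((5/16 - 28*1/68) + 1/(4510 + 28)) = sqrt((5/16 - 7/17) + 1/4538) = sqrt(-27/272 + 1/4538) = sqrt(-61127/617168) = I*sqrt(2357851771)/154292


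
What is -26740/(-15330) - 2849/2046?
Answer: 4777/13578 ≈ 0.35182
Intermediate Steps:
-26740/(-15330) - 2849/2046 = -26740*(-1/15330) - 2849*1/2046 = 382/219 - 259/186 = 4777/13578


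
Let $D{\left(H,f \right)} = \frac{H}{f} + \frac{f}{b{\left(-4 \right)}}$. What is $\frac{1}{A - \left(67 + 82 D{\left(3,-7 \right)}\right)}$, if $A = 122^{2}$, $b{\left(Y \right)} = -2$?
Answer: $\frac{7}{101956} \approx 6.8657 \cdot 10^{-5}$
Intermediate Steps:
$A = 14884$
$D{\left(H,f \right)} = - \frac{f}{2} + \frac{H}{f}$ ($D{\left(H,f \right)} = \frac{H}{f} + \frac{f}{-2} = \frac{H}{f} + f \left(- \frac{1}{2}\right) = \frac{H}{f} - \frac{f}{2} = - \frac{f}{2} + \frac{H}{f}$)
$\frac{1}{A - \left(67 + 82 D{\left(3,-7 \right)}\right)} = \frac{1}{14884 - \left(67 + 82 \left(\left(- \frac{1}{2}\right) \left(-7\right) + \frac{3}{-7}\right)\right)} = \frac{1}{14884 - \left(67 + 82 \left(\frac{7}{2} + 3 \left(- \frac{1}{7}\right)\right)\right)} = \frac{1}{14884 - \left(67 + 82 \left(\frac{7}{2} - \frac{3}{7}\right)\right)} = \frac{1}{14884 - \frac{2232}{7}} = \frac{1}{\frac{101956}{7}} = \frac{7}{101956}$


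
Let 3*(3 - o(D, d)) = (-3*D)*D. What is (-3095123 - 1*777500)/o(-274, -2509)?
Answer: -3872623/75079 ≈ -51.581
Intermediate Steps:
o(D, d) = 3 + D² (o(D, d) = 3 - (-3*D)*D/3 = 3 - (-1)*D² = 3 + D²)
(-3095123 - 1*777500)/o(-274, -2509) = (-3095123 - 1*777500)/(3 + (-274)²) = (-3095123 - 777500)/(3 + 75076) = -3872623/75079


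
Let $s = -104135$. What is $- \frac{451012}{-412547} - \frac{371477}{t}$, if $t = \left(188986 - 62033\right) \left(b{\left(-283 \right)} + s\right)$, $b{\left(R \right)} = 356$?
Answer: $\frac{5942261331923563}{5435329574740689} \approx 1.0933$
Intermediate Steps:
$t = -13175055387$ ($t = \left(188986 - 62033\right) \left(356 - 104135\right) = 126953 \left(-103779\right) = -13175055387$)
$- \frac{451012}{-412547} - \frac{371477}{t} = - \frac{451012}{-412547} - \frac{371477}{-13175055387} = \left(-451012\right) \left(- \frac{1}{412547}\right) - - \frac{371477}{13175055387} = \frac{451012}{412547} + \frac{371477}{13175055387} = \frac{5942261331923563}{5435329574740689}$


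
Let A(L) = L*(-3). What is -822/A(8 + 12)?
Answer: 137/10 ≈ 13.700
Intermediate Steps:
A(L) = -3*L
-822/A(8 + 12) = -822*(-1/(3*(8 + 12))) = -822/((-3*20)) = -822/(-60) = -822*(-1/60) = 137/10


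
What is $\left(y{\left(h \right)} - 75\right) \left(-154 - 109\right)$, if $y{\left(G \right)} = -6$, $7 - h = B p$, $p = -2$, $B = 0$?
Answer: $21303$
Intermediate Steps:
$h = 7$ ($h = 7 - 0 \left(-2\right) = 7 - 0 = 7 + 0 = 7$)
$\left(y{\left(h \right)} - 75\right) \left(-154 - 109\right) = \left(-6 - 75\right) \left(-154 - 109\right) = \left(-6 - 75\right) \left(-263\right) = \left(-81\right) \left(-263\right) = 21303$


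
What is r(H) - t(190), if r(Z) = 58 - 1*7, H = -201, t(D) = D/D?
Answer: 50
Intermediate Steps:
t(D) = 1
r(Z) = 51 (r(Z) = 58 - 7 = 51)
r(H) - t(190) = 51 - 1*1 = 51 - 1 = 50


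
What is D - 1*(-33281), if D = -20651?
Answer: 12630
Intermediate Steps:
D - 1*(-33281) = -20651 - 1*(-33281) = -20651 + 33281 = 12630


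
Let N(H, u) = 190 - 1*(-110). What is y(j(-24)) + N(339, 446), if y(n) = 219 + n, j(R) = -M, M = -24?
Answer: 543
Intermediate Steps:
j(R) = 24 (j(R) = -1*(-24) = 24)
N(H, u) = 300 (N(H, u) = 190 + 110 = 300)
y(j(-24)) + N(339, 446) = (219 + 24) + 300 = 243 + 300 = 543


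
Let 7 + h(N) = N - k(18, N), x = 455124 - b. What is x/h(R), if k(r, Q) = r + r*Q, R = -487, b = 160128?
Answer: 147498/4127 ≈ 35.740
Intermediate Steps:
x = 294996 (x = 455124 - 1*160128 = 455124 - 160128 = 294996)
k(r, Q) = r + Q*r
h(N) = -25 - 17*N (h(N) = -7 + (N - 18*(1 + N)) = -7 + (N - (18 + 18*N)) = -7 + (N + (-18 - 18*N)) = -7 + (-18 - 17*N) = -25 - 17*N)
x/h(R) = 294996/(-25 - 17*(-487)) = 294996/(-25 + 8279) = 294996/8254 = 294996*(1/8254) = 147498/4127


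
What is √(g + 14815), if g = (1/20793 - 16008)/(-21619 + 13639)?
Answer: √11331777701272357945/27654690 ≈ 121.73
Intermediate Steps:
g = 332854343/165928140 (g = (1/20793 - 16008)/(-7980) = -332854343/20793*(-1/7980) = 332854343/165928140 ≈ 2.0060)
√(g + 14815) = √(332854343/165928140 + 14815) = √(2458558248443/165928140) = √11331777701272357945/27654690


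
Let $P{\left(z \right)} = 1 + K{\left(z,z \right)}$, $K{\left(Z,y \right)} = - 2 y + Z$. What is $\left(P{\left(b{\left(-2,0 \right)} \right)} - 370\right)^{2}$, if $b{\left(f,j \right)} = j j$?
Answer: $136161$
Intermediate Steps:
$K{\left(Z,y \right)} = Z - 2 y$
$b{\left(f,j \right)} = j^{2}$
$P{\left(z \right)} = 1 - z$ ($P{\left(z \right)} = 1 + \left(z - 2 z\right) = 1 - z$)
$\left(P{\left(b{\left(-2,0 \right)} \right)} - 370\right)^{2} = \left(\left(1 - 0^{2}\right) - 370\right)^{2} = \left(\left(1 - 0\right) - 370\right)^{2} = \left(\left(1 + 0\right) - 370\right)^{2} = \left(1 - 370\right)^{2} = \left(-369\right)^{2} = 136161$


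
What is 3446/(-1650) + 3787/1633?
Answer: 310616/1347225 ≈ 0.23056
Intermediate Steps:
3446/(-1650) + 3787/1633 = 3446*(-1/1650) + 3787*(1/1633) = -1723/825 + 3787/1633 = 310616/1347225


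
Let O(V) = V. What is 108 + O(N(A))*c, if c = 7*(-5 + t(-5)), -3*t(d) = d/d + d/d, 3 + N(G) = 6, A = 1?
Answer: -11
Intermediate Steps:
N(G) = 3 (N(G) = -3 + 6 = 3)
t(d) = -⅔ (t(d) = -(d/d + d/d)/3 = -(1 + 1)/3 = -⅓*2 = -⅔)
c = -119/3 (c = 7*(-5 - ⅔) = 7*(-17/3) = -119/3 ≈ -39.667)
108 + O(N(A))*c = 108 + 3*(-119/3) = 108 - 119 = -11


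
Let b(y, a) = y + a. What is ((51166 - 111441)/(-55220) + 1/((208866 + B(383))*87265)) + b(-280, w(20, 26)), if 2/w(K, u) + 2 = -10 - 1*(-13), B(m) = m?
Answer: -55842660606294301/201664698850340 ≈ -276.91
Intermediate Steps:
w(K, u) = 2 (w(K, u) = 2/(-2 + (-10 - 1*(-13))) = 2/(-2 + (-10 + 13)) = 2/(-2 + 3) = 2/1 = 2*1 = 2)
b(y, a) = a + y
((51166 - 111441)/(-55220) + 1/((208866 + B(383))*87265)) + b(-280, w(20, 26)) = ((51166 - 111441)/(-55220) + 1/((208866 + 383)*87265)) + (2 - 280) = (-60275*(-1/55220) + (1/87265)/209249) - 278 = (12055/11044 + (1/209249)*(1/87265)) - 278 = (12055/11044 + 1/18260113985) - 278 = 220125674100219/201664698850340 - 278 = -55842660606294301/201664698850340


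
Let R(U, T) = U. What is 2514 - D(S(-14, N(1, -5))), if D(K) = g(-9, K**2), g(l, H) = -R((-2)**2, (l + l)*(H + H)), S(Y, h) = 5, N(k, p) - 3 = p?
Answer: 2518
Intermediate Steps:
N(k, p) = 3 + p
g(l, H) = -4 (g(l, H) = -1*(-2)**2 = -1*4 = -4)
D(K) = -4
2514 - D(S(-14, N(1, -5))) = 2514 - 1*(-4) = 2514 + 4 = 2518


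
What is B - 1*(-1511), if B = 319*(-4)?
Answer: 235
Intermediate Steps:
B = -1276
B - 1*(-1511) = -1276 - 1*(-1511) = -1276 + 1511 = 235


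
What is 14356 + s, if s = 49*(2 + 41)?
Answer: 16463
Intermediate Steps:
s = 2107 (s = 49*43 = 2107)
14356 + s = 14356 + 2107 = 16463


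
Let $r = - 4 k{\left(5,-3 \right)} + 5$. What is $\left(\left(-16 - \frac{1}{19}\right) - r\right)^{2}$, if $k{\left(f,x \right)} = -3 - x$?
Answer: $\frac{160000}{361} \approx 443.21$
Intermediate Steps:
$r = 5$ ($r = - 4 \left(-3 - -3\right) + 5 = - 4 \left(-3 + 3\right) + 5 = \left(-4\right) 0 + 5 = 0 + 5 = 5$)
$\left(\left(-16 - \frac{1}{19}\right) - r\right)^{2} = \left(\left(-16 - \frac{1}{19}\right) - 5\right)^{2} = \left(- \frac{305}{19} - 5\right)^{2} = \left(- \frac{400}{19}\right)^{2} = \frac{160000}{361}$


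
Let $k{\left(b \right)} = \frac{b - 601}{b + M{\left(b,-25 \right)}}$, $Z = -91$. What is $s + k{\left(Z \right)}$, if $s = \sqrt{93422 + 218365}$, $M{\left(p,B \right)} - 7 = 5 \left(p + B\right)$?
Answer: $\frac{173}{166} + 21 \sqrt{707} \approx 559.42$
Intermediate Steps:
$M{\left(p,B \right)} = 7 + 5 B + 5 p$ ($M{\left(p,B \right)} = 7 + 5 \left(p + B\right) = 7 + 5 \left(B + p\right) = 7 + \left(5 B + 5 p\right) = 7 + 5 B + 5 p$)
$k{\left(b \right)} = \frac{-601 + b}{-118 + 6 b}$ ($k{\left(b \right)} = \frac{b - 601}{b + \left(7 + 5 \left(-25\right) + 5 b\right)} = \frac{-601 + b}{b + \left(7 - 125 + 5 b\right)} = \frac{-601 + b}{b + \left(-118 + 5 b\right)} = \frac{-601 + b}{-118 + 6 b}$)
$s = 21 \sqrt{707}$ ($s = \sqrt{311787} = 21 \sqrt{707} \approx 558.38$)
$s + k{\left(Z \right)} = 21 \sqrt{707} + \frac{-601 - 91}{2 \left(-59 + 3 \left(-91\right)\right)} = 21 \sqrt{707} + \frac{1}{2} \frac{1}{-59 - 273} \left(-692\right) = 21 \sqrt{707} + \frac{1}{2} \frac{1}{-332} \left(-692\right) = 21 \sqrt{707} + \frac{1}{2} \left(- \frac{1}{332}\right) \left(-692\right) = 21 \sqrt{707} + \frac{173}{166} = \frac{173}{166} + 21 \sqrt{707}$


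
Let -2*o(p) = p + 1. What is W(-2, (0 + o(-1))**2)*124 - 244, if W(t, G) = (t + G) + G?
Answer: -492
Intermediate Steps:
o(p) = -1/2 - p/2 (o(p) = -(p + 1)/2 = -(1 + p)/2 = -1/2 - p/2)
W(t, G) = t + 2*G (W(t, G) = (G + t) + G = t + 2*G)
W(-2, (0 + o(-1))**2)*124 - 244 = (-2 + 2*(0 + (-1/2 - 1/2*(-1)))**2)*124 - 244 = (-2 + 2*(0 + (-1/2 + 1/2))**2)*124 - 244 = (-2 + 2*(0 + 0)**2)*124 - 244 = (-2 + 2*0**2)*124 - 244 = (-2 + 2*0)*124 - 244 = (-2 + 0)*124 - 244 = -2*124 - 244 = -248 - 244 = -492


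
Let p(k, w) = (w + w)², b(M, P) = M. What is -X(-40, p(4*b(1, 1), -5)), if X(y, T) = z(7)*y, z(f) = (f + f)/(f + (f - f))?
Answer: 80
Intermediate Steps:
z(f) = 2 (z(f) = (2*f)/(f + 0) = (2*f)/f = 2)
p(k, w) = 4*w² (p(k, w) = (2*w)² = 4*w²)
X(y, T) = 2*y
-X(-40, p(4*b(1, 1), -5)) = -2*(-40) = -1*(-80) = 80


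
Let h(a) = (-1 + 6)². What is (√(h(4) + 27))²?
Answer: 52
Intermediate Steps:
h(a) = 25 (h(a) = 5² = 25)
(√(h(4) + 27))² = (√(25 + 27))² = (√52)² = (2*√13)² = 52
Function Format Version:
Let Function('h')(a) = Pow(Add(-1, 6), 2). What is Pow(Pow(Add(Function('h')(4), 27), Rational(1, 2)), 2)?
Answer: 52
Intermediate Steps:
Function('h')(a) = 25 (Function('h')(a) = Pow(5, 2) = 25)
Pow(Pow(Add(Function('h')(4), 27), Rational(1, 2)), 2) = Pow(Pow(Add(25, 27), Rational(1, 2)), 2) = Pow(Pow(52, Rational(1, 2)), 2) = Pow(Mul(2, Pow(13, Rational(1, 2))), 2) = 52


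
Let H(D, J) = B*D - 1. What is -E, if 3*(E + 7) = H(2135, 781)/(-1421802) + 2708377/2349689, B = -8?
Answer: 66265732037975/10022377558734 ≈ 6.6118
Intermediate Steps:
H(D, J) = -1 - 8*D (H(D, J) = -8*D - 1 = -1 - 8*D)
E = -66265732037975/10022377558734 (E = -7 + ((-1 - 8*2135)/(-1421802) + 2708377/2349689)/3 = -7 + ((-1 - 17080)*(-1/1421802) + 2708377*(1/2349689))/3 = -7 + (-17081*(-1/1421802) + 2708377/2349689)/3 = -7 + (17081/1421802 + 2708377/2349689)/3 = -7 + (1/3)*(3890910873163/3340792519578) = -7 + 3890910873163/10022377558734 = -66265732037975/10022377558734 ≈ -6.6118)
-E = -1*(-66265732037975/10022377558734) = 66265732037975/10022377558734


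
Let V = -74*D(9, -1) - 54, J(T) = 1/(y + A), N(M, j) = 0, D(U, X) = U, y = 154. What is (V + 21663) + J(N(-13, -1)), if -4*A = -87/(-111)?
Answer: 476725657/22763 ≈ 20943.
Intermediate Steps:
A = -29/148 (A = -(-87)/(4*(-111)) = -(-87)*(-1)/(4*111) = -¼*29/37 = -29/148 ≈ -0.19595)
J(T) = 148/22763 (J(T) = 1/(154 - 29/148) = 1/(22763/148) = 148/22763)
V = -720 (V = -74*9 - 54 = -666 - 54 = -720)
(V + 21663) + J(N(-13, -1)) = (-720 + 21663) + 148/22763 = 20943 + 148/22763 = 476725657/22763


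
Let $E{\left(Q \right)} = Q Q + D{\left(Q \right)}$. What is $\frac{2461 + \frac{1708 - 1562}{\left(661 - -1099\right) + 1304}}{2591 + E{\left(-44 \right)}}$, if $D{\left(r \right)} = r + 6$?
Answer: $\frac{3770325}{6877148} \approx 0.54824$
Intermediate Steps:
$D{\left(r \right)} = 6 + r$
$E{\left(Q \right)} = 6 + Q + Q^{2}$ ($E{\left(Q \right)} = Q Q + \left(6 + Q\right) = Q^{2} + \left(6 + Q\right) = 6 + Q + Q^{2}$)
$\frac{2461 + \frac{1708 - 1562}{\left(661 - -1099\right) + 1304}}{2591 + E{\left(-44 \right)}} = \frac{2461 + \frac{1708 - 1562}{\left(661 - -1099\right) + 1304}}{2591 + \left(6 - 44 + \left(-44\right)^{2}\right)} = \frac{2461 + \frac{146}{\left(661 + 1099\right) + 1304}}{2591 + \left(6 - 44 + 1936\right)} = \frac{2461 + \frac{146}{1760 + 1304}}{2591 + 1898} = \frac{2461 + \frac{146}{3064}}{4489} = \left(2461 + 146 \cdot \frac{1}{3064}\right) \frac{1}{4489} = \left(2461 + \frac{73}{1532}\right) \frac{1}{4489} = \frac{3770325}{1532} \cdot \frac{1}{4489} = \frac{3770325}{6877148}$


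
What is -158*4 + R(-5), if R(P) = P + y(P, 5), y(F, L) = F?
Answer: -642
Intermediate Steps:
R(P) = 2*P (R(P) = P + P = 2*P)
-158*4 + R(-5) = -158*4 + 2*(-5) = -632 - 10 = -642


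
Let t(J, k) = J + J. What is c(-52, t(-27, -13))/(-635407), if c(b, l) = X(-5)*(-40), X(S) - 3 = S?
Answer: -80/635407 ≈ -0.00012590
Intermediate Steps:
X(S) = 3 + S
t(J, k) = 2*J
c(b, l) = 80 (c(b, l) = (3 - 5)*(-40) = -2*(-40) = 80)
c(-52, t(-27, -13))/(-635407) = 80/(-635407) = 80*(-1/635407) = -80/635407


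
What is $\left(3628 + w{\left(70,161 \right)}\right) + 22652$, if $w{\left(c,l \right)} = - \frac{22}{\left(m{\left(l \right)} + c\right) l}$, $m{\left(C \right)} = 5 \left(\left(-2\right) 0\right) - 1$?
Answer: $\frac{291944498}{11109} \approx 26280.0$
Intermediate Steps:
$m{\left(C \right)} = -1$ ($m{\left(C \right)} = 5 \cdot 0 - 1 = 0 - 1 = -1$)
$w{\left(c,l \right)} = - \frac{22}{l \left(-1 + c\right)}$ ($w{\left(c,l \right)} = - \frac{22}{\left(-1 + c\right) l} = - \frac{22}{l \left(-1 + c\right)}$)
$\left(3628 + w{\left(70,161 \right)}\right) + 22652 = \left(3628 - \frac{22}{161 \left(-1 + 70\right)}\right) + 22652 = \left(3628 - \frac{22}{161 \cdot 69}\right) + 22652 = \left(3628 - \frac{22}{161} \cdot \frac{1}{69}\right) + 22652 = \left(3628 - \frac{22}{11109}\right) + 22652 = \frac{40303430}{11109} + 22652 = \frac{291944498}{11109}$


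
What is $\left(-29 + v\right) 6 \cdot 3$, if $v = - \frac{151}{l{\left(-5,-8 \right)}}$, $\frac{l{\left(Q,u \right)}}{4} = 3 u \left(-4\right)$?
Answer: $- \frac{33861}{64} \approx -529.08$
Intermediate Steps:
$l{\left(Q,u \right)} = - 48 u$ ($l{\left(Q,u \right)} = 4 \cdot 3 u \left(-4\right) = 4 \left(- 12 u\right) = - 48 u$)
$v = - \frac{151}{384}$ ($v = - \frac{151}{\left(-48\right) \left(-8\right)} = - \frac{151}{384} \approx -0.39323$)
$\left(-29 + v\right) 6 \cdot 3 = \left(-29 - \frac{151}{384}\right) 6 \cdot 3 = \left(- \frac{11287}{384}\right) 18 = - \frac{33861}{64}$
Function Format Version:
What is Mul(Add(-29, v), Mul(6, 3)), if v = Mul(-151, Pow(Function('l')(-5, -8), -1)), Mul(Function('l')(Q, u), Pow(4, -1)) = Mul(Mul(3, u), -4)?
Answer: Rational(-33861, 64) ≈ -529.08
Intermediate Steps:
Function('l')(Q, u) = Mul(-48, u) (Function('l')(Q, u) = Mul(4, Mul(Mul(3, u), -4)) = Mul(4, Mul(-12, u)) = Mul(-48, u))
v = Rational(-151, 384) (v = Mul(-151, Pow(Mul(-48, -8), -1)) = Mul(-151, Pow(384, -1)) = Mul(-151, Rational(1, 384)) = Rational(-151, 384) ≈ -0.39323)
Mul(Add(-29, v), Mul(6, 3)) = Mul(Add(-29, Rational(-151, 384)), Mul(6, 3)) = Mul(Rational(-11287, 384), 18) = Rational(-33861, 64)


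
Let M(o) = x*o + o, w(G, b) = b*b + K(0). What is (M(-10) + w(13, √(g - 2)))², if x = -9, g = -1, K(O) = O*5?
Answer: 5929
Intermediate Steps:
K(O) = 5*O
w(G, b) = b² (w(G, b) = b*b + 5*0 = b² + 0 = b²)
M(o) = -8*o (M(o) = -9*o + o = -8*o)
(M(-10) + w(13, √(g - 2)))² = (-8*(-10) + (√(-1 - 2))²)² = (80 + (√(-3))²)² = (80 + (I*√3)²)² = (80 - 3)² = 77² = 5929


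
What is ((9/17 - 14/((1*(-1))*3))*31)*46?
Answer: 377890/51 ≈ 7409.6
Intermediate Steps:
((9/17 - 14/((1*(-1))*3))*31)*46 = ((9*(1/17) - 14/((-1*3)))*31)*46 = ((9/17 - 14/(-3))*31)*46 = ((9/17 - 14*(-⅓))*31)*46 = ((9/17 + 14/3)*31)*46 = ((265/51)*31)*46 = (8215/51)*46 = 377890/51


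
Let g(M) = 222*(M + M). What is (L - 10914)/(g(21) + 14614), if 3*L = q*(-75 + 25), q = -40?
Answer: -15371/35907 ≈ -0.42808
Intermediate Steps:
L = 2000/3 (L = (-40*(-75 + 25))/3 = (-40*(-50))/3 = (⅓)*2000 = 2000/3 ≈ 666.67)
g(M) = 444*M (g(M) = 222*(2*M) = 444*M)
(L - 10914)/(g(21) + 14614) = (2000/3 - 10914)/(444*21 + 14614) = -30742/(3*(9324 + 14614)) = -30742/3/23938 = -30742/3*1/23938 = -15371/35907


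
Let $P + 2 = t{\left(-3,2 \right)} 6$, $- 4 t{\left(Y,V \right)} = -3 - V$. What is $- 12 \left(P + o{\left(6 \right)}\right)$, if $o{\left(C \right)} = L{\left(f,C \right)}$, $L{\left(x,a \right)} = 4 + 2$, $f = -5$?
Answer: $-138$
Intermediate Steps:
$t{\left(Y,V \right)} = \frac{3}{4} + \frac{V}{4}$ ($t{\left(Y,V \right)} = - \frac{-3 - V}{4} = \frac{3}{4} + \frac{V}{4}$)
$L{\left(x,a \right)} = 6$
$o{\left(C \right)} = 6$
$P = \frac{11}{2}$ ($P = -2 + \left(\frac{3}{4} + \frac{1}{4} \cdot 2\right) 6 = -2 + \left(\frac{3}{4} + \frac{1}{2}\right) 6 = -2 + \frac{5}{4} \cdot 6 = -2 + \frac{15}{2} = \frac{11}{2} \approx 5.5$)
$- 12 \left(P + o{\left(6 \right)}\right) = - 12 \left(\frac{11}{2} + 6\right) = \left(-12\right) \frac{23}{2} = -138$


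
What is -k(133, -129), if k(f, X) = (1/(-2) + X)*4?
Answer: 518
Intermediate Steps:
k(f, X) = -2 + 4*X (k(f, X) = (-1/2 + X)*4 = -2 + 4*X)
-k(133, -129) = -(-2 + 4*(-129)) = -(-2 - 516) = -1*(-518) = 518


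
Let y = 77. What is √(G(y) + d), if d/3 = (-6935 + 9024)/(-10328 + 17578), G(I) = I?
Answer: √163709930/1450 ≈ 8.8241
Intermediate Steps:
d = 6267/7250 (d = 3*((-6935 + 9024)/(-10328 + 17578)) = 3*(2089/7250) = 6267/7250 ≈ 0.86441)
√(G(y) + d) = √(77 + 6267/7250) = √(564517/7250) = √163709930/1450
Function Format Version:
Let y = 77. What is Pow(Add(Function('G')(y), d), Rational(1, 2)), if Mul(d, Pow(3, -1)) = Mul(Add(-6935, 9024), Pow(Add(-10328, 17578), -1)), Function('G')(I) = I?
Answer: Mul(Rational(1, 1450), Pow(163709930, Rational(1, 2))) ≈ 8.8241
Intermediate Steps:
d = Rational(6267, 7250) (d = Mul(3, Mul(Add(-6935, 9024), Pow(Add(-10328, 17578), -1))) = Mul(3, Mul(2089, Pow(7250, -1))) = Mul(3, Mul(2089, Rational(1, 7250))) = Mul(3, Rational(2089, 7250)) = Rational(6267, 7250) ≈ 0.86441)
Pow(Add(Function('G')(y), d), Rational(1, 2)) = Pow(Add(77, Rational(6267, 7250)), Rational(1, 2)) = Pow(Rational(564517, 7250), Rational(1, 2)) = Mul(Rational(1, 1450), Pow(163709930, Rational(1, 2)))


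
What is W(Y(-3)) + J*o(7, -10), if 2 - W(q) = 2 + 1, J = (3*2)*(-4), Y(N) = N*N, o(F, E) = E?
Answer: 239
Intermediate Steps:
Y(N) = N²
J = -24 (J = 6*(-4) = -24)
W(q) = -1 (W(q) = 2 - (2 + 1) = 2 - 1*3 = 2 - 3 = -1)
W(Y(-3)) + J*o(7, -10) = -1 - 24*(-10) = -1 + 240 = 239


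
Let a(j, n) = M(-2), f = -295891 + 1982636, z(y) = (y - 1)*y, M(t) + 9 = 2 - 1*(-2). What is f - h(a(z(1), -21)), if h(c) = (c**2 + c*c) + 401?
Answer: 1686294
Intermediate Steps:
M(t) = -5 (M(t) = -9 + (2 - 1*(-2)) = -9 + (2 + 2) = -9 + 4 = -5)
z(y) = y*(-1 + y) (z(y) = (-1 + y)*y = y*(-1 + y))
f = 1686745
a(j, n) = -5
h(c) = 401 + 2*c**2 (h(c) = (c**2 + c**2) + 401 = 2*c**2 + 401 = 401 + 2*c**2)
f - h(a(z(1), -21)) = 1686745 - (401 + 2*(-5)**2) = 1686745 - (401 + 2*25) = 1686745 - (401 + 50) = 1686745 - 1*451 = 1686745 - 451 = 1686294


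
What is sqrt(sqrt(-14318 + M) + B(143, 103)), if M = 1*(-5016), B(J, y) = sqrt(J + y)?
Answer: sqrt(sqrt(246) + I*sqrt(19334)) ≈ 8.8208 + 7.8818*I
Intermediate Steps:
M = -5016
sqrt(sqrt(-14318 + M) + B(143, 103)) = sqrt(sqrt(-14318 - 5016) + sqrt(143 + 103)) = sqrt(sqrt(-19334) + sqrt(246)) = sqrt(I*sqrt(19334) + sqrt(246)) = sqrt(sqrt(246) + I*sqrt(19334))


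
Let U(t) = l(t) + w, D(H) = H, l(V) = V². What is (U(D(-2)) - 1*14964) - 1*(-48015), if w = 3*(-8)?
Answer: 33031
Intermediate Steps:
w = -24
U(t) = -24 + t² (U(t) = t² - 24 = -24 + t²)
(U(D(-2)) - 1*14964) - 1*(-48015) = ((-24 + (-2)²) - 1*14964) - 1*(-48015) = ((-24 + 4) - 14964) + 48015 = (-20 - 14964) + 48015 = -14984 + 48015 = 33031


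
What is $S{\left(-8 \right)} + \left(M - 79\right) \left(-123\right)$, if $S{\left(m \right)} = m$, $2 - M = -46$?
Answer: $3805$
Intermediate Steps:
$M = 48$ ($M = 2 - -46 = 2 + 46 = 48$)
$S{\left(-8 \right)} + \left(M - 79\right) \left(-123\right) = -8 + \left(48 - 79\right) \left(-123\right) = -8 - -3813 = -8 + 3813 = 3805$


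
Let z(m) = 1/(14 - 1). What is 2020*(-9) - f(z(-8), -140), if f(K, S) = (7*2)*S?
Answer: -16220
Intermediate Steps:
z(m) = 1/13
f(K, S) = 14*S
2020*(-9) - f(z(-8), -140) = 2020*(-9) - 14*(-140) = -18180 - 1*(-1960) = -18180 + 1960 = -16220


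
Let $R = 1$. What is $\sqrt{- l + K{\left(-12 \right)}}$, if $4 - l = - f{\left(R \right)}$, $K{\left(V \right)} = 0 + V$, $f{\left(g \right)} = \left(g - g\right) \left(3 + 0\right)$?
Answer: $4 i \approx 4.0 i$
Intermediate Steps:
$f{\left(g \right)} = 0$ ($f{\left(g \right)} = 0 \cdot 3 = 0$)
$K{\left(V \right)} = V$
$l = 4$ ($l = 4 - \left(-1\right) 0 = 4 - 0 = 4 + 0 = 4$)
$\sqrt{- l + K{\left(-12 \right)}} = \sqrt{\left(-1\right) 4 - 12} = \sqrt{-4 - 12} = \sqrt{-16} = 4 i$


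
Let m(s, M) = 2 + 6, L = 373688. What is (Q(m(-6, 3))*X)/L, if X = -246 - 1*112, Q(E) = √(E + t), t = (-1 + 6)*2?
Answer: -537*√2/186844 ≈ -0.0040645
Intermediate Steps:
m(s, M) = 8
t = 10 (t = 5*2 = 10)
Q(E) = √(10 + E) (Q(E) = √(E + 10) = √(10 + E))
X = -358 (X = -246 - 112 = -358)
(Q(m(-6, 3))*X)/L = (√(10 + 8)*(-358))/373688 = (√18*(-358))*(1/373688) = ((3*√2)*(-358))*(1/373688) = -1074*√2*(1/373688) = -537*√2/186844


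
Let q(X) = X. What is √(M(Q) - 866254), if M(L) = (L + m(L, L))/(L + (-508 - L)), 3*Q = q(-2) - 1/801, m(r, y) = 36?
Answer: I*√35857313916149109/203454 ≈ 930.73*I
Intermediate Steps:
Q = -1603/2403 (Q = (-2 - 1/801)/3 = (⅓)*(-1603/801) = -1603/2403 ≈ -0.66708)
M(L) = -9/127 - L/508 (M(L) = (L + 36)/(L + (-508 - L)) = (36 + L)/(-508) = (36 + L)*(-1/508) = -9/127 - L/508)
√(M(Q) - 866254) = √((-9/127 - 1/508*(-1603/2403)) - 866254) = √((-9/127 + 1603/1220724) - 866254) = √(-84905/1220724 - 866254) = √(-1057457132801/1220724) = I*√35857313916149109/203454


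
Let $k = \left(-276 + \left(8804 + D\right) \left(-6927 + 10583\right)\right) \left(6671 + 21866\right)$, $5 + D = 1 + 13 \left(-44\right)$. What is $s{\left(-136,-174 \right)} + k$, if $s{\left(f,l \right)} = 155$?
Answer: $858429829959$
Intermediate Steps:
$D = -576$ ($D = -5 + \left(1 + 13 \left(-44\right)\right) = -5 + \left(1 - 572\right) = -5 - 571 = -576$)
$k = 858429829804$ ($k = \left(-276 + \left(8804 - 576\right) \left(-6927 + 10583\right)\right) \left(6671 + 21866\right) = \left(-276 + 8228 \cdot 3656\right) 28537 = \left(-276 + 30081568\right) 28537 = 30081292 \cdot 28537 = 858429829804$)
$s{\left(-136,-174 \right)} + k = 155 + 858429829804 = 858429829959$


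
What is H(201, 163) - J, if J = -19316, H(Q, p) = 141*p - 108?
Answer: 42191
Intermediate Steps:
H(Q, p) = -108 + 141*p
H(201, 163) - J = (-108 + 141*163) - 1*(-19316) = (-108 + 22983) + 19316 = 22875 + 19316 = 42191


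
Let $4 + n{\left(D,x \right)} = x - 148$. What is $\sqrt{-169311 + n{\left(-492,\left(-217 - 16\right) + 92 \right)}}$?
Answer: $2 i \sqrt{42401} \approx 411.83 i$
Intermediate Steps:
$n{\left(D,x \right)} = -152 + x$ ($n{\left(D,x \right)} = -4 + \left(x - 148\right) = -4 + \left(-148 + x\right) = -152 + x$)
$\sqrt{-169311 + n{\left(-492,\left(-217 - 16\right) + 92 \right)}} = \sqrt{-169311 + \left(-152 + \left(\left(-217 - 16\right) + 92\right)\right)} = \sqrt{-169311 + \left(-152 + \left(-233 + 92\right)\right)} = \sqrt{-169311 - 293} = \sqrt{-169604} = 2 i \sqrt{42401}$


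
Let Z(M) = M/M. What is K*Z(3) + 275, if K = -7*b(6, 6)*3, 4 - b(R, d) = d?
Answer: 317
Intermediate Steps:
b(R, d) = 4 - d
Z(M) = 1
K = 42 (K = -7*(4 - 1*6)*3 = -7*(4 - 6)*3 = -7*(-2)*3 = 14*3 = 42)
K*Z(3) + 275 = 42*1 + 275 = 42 + 275 = 317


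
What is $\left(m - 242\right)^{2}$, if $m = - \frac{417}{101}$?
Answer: $\frac{617969881}{10201} \approx 60579.0$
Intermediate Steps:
$m = - \frac{417}{101}$ ($m = \left(-417\right) \frac{1}{101} = - \frac{417}{101} \approx -4.1287$)
$\left(m - 242\right)^{2} = \left(- \frac{417}{101} - 242\right)^{2} = \left(- \frac{24859}{101}\right)^{2} = \frac{617969881}{10201}$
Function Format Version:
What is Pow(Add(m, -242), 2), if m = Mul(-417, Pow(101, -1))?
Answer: Rational(617969881, 10201) ≈ 60579.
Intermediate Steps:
m = Rational(-417, 101) (m = Mul(-417, Rational(1, 101)) = Rational(-417, 101) ≈ -4.1287)
Pow(Add(m, -242), 2) = Pow(Add(Rational(-417, 101), -242), 2) = Pow(Rational(-24859, 101), 2) = Rational(617969881, 10201)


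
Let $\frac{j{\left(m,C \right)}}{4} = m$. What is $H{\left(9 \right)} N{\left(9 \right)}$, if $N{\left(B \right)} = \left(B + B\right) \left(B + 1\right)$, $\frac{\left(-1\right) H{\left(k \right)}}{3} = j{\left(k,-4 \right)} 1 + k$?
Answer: $-24300$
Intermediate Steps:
$j{\left(m,C \right)} = 4 m$
$H{\left(k \right)} = - 15 k$ ($H{\left(k \right)} = - 3 \left(4 k 1 + k\right) = - 3 \left(4 k + k\right) = - 3 \cdot 5 k = - 15 k$)
$N{\left(B \right)} = 2 B \left(1 + B\right)$
$H{\left(9 \right)} N{\left(9 \right)} = \left(-15\right) 9 \cdot 2 \cdot 9 \left(1 + 9\right) = - 135 \cdot 2 \cdot 9 \cdot 10 = \left(-135\right) 180 = -24300$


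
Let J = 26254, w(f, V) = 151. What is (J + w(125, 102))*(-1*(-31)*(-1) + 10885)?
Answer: 286599870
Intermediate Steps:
(J + w(125, 102))*(-1*(-31)*(-1) + 10885) = (26254 + 151)*(-1*(-31)*(-1) + 10885) = 26405*(31*(-1) + 10885) = 26405*(-31 + 10885) = 26405*10854 = 286599870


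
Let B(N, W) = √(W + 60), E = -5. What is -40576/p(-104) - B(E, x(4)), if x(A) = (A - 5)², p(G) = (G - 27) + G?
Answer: 40576/235 - √61 ≈ 164.85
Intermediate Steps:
p(G) = -27 + 2*G (p(G) = (-27 + G) + G = -27 + 2*G)
x(A) = (-5 + A)²
B(N, W) = √(60 + W)
-40576/p(-104) - B(E, x(4)) = -40576/(-27 + 2*(-104)) - √(60 + (-5 + 4)²) = -40576/(-27 - 208) - √(60 + (-1)²) = -40576/(-235) - √(60 + 1) = -40576*(-1/235) - √61 = 40576/235 - √61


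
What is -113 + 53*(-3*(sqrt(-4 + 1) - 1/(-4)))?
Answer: -611/4 - 159*I*sqrt(3) ≈ -152.75 - 275.4*I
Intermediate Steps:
-113 + 53*(-3*(sqrt(-4 + 1) - 1/(-4))) = -113 + 53*(-3*(sqrt(-3) - 1*(-1/4))) = -113 + 53*(-3*(I*sqrt(3) + 1/4)) = -113 + 53*(-3*(1/4 + I*sqrt(3))) = -113 + 53*(-3/4 - 3*I*sqrt(3)) = -113 + (-159/4 - 159*I*sqrt(3)) = -611/4 - 159*I*sqrt(3)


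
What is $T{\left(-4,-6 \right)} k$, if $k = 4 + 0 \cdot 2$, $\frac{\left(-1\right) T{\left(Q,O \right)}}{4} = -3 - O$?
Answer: $-48$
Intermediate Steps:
$T{\left(Q,O \right)} = 12 + 4 O$ ($T{\left(Q,O \right)} = - 4 \left(-3 - O\right) = 12 + 4 O$)
$k = 4$ ($k = 4 + 0 = 4$)
$T{\left(-4,-6 \right)} k = \left(12 + 4 \left(-6\right)\right) 4 = \left(12 - 24\right) 4 = \left(-12\right) 4 = -48$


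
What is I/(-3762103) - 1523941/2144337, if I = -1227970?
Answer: -3100041502033/8067216660711 ≈ -0.38428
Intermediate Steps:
I/(-3762103) - 1523941/2144337 = -1227970/(-3762103) - 1523941/2144337 = -1227970*(-1/3762103) - 1523941*1/2144337 = 1227970/3762103 - 1523941/2144337 = -3100041502033/8067216660711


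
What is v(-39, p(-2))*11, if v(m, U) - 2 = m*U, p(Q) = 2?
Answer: -836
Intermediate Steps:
v(m, U) = 2 + U*m (v(m, U) = 2 + m*U = 2 + U*m)
v(-39, p(-2))*11 = (2 + 2*(-39))*11 = (2 - 78)*11 = -76*11 = -836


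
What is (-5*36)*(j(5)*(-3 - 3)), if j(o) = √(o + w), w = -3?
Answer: 1080*√2 ≈ 1527.4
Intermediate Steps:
j(o) = √(-3 + o) (j(o) = √(o - 3) = √(-3 + o))
(-5*36)*(j(5)*(-3 - 3)) = (-5*36)*(√(-3 + 5)*(-3 - 3)) = -180*√2*(-6) = -(-1080)*√2 = 1080*√2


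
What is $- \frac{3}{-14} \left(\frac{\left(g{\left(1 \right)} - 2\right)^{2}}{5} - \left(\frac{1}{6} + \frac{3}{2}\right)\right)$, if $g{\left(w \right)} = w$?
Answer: $- \frac{11}{35} \approx -0.31429$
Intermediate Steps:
$- \frac{3}{-14} \left(\frac{\left(g{\left(1 \right)} - 2\right)^{2}}{5} - \left(\frac{1}{6} + \frac{3}{2}\right)\right) = - \frac{3}{-14} \left(\frac{\left(1 - 2\right)^{2}}{5} - \left(\frac{1}{6} + \frac{3}{2}\right)\right) = \left(-3\right) \left(- \frac{1}{14}\right) \left(\left(-1\right)^{2} \cdot \frac{1}{5} - \frac{5}{3}\right) = \frac{3 \left(1 \cdot \frac{1}{5} - \frac{5}{3}\right)}{14} = \frac{3 \left(\frac{1}{5} - \frac{5}{3}\right)}{14} = \frac{3}{14} \left(- \frac{22}{15}\right) = - \frac{11}{35}$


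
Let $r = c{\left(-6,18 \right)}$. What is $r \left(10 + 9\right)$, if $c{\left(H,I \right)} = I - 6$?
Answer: $228$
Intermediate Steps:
$c{\left(H,I \right)} = -6 + I$ ($c{\left(H,I \right)} = I - 6 = -6 + I$)
$r = 12$ ($r = -6 + 18 = 12$)
$r \left(10 + 9\right) = 12 \left(10 + 9\right) = 12 \cdot 19 = 228$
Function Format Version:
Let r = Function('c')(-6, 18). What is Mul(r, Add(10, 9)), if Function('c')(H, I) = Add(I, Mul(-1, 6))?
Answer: 228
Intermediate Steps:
Function('c')(H, I) = Add(-6, I) (Function('c')(H, I) = Add(I, -6) = Add(-6, I))
r = 12 (r = Add(-6, 18) = 12)
Mul(r, Add(10, 9)) = Mul(12, Add(10, 9)) = Mul(12, 19) = 228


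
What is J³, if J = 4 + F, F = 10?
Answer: 2744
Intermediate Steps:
J = 14 (J = 4 + 10 = 14)
J³ = 14³ = 2744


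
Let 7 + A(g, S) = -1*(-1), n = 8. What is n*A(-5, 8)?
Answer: -48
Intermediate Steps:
A(g, S) = -6 (A(g, S) = -7 - 1*(-1) = -7 + 1 = -6)
n*A(-5, 8) = 8*(-6) = -48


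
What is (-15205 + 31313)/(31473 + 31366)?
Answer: 16108/62839 ≈ 0.25634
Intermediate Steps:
(-15205 + 31313)/(31473 + 31366) = 16108/62839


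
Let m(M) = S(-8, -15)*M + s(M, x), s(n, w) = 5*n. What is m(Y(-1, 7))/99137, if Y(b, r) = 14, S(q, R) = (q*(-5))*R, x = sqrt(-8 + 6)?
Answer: -8330/99137 ≈ -0.084025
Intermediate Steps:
x = I*sqrt(2) (x = sqrt(-2) = I*sqrt(2) ≈ 1.4142*I)
S(q, R) = -5*R*q (S(q, R) = (-5*q)*R = -5*R*q)
m(M) = -595*M (m(M) = (-5*(-15)*(-8))*M + 5*M = -600*M + 5*M = -595*M)
m(Y(-1, 7))/99137 = -595*14/99137 = -8330*1/99137 = -8330/99137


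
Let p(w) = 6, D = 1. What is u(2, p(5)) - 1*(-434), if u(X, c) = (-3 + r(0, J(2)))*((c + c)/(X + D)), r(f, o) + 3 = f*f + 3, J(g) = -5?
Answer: 422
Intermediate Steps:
r(f, o) = f**2 (r(f, o) = -3 + (f*f + 3) = -3 + (f**2 + 3) = -3 + (3 + f**2) = f**2)
u(X, c) = -6*c/(1 + X) (u(X, c) = (-3 + 0**2)*((c + c)/(X + 1)) = (-3 + 0)*((2*c)/(1 + X)) = -6*c/(1 + X))
u(2, p(5)) - 1*(-434) = -6*6/(1 + 2) - 1*(-434) = -6*6/3 + 434 = -6*6*1/3 + 434 = -12 + 434 = 422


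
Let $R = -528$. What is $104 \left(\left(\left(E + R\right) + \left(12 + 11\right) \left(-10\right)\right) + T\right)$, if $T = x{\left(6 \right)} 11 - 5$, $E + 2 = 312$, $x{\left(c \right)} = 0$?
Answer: $-47112$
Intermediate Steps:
$E = 310$ ($E = -2 + 312 = 310$)
$T = -5$ ($T = 0 \cdot 11 - 5 = 0 - 5 = -5$)
$104 \left(\left(\left(E + R\right) + \left(12 + 11\right) \left(-10\right)\right) + T\right) = 104 \left(\left(\left(310 - 528\right) + \left(12 + 11\right) \left(-10\right)\right) - 5\right) = 104 \left(\left(-218 + 23 \left(-10\right)\right) - 5\right) = 104 \left(\left(-218 - 230\right) - 5\right) = 104 \left(-448 - 5\right) = 104 \left(-453\right) = -47112$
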